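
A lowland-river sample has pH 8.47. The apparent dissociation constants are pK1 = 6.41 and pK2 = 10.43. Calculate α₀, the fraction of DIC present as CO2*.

α₀ = 0.00854

α₀ = 1 / (1 + K1/[H⁺] + K1K2/[H⁺]²) = 1 / (1 + 10^+2.06 + 10^+0.10)
   = 1 / (1 + 114.82 + 1.2589) = 1/117.07 = 0.008542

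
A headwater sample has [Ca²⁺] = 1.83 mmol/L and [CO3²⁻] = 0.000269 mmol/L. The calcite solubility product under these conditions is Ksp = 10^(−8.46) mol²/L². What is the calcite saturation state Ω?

Ω = 0.142

Ksp = 10^(−8.46) = 3.467×10^-9
Ω = [Ca²⁺][CO3²⁻]/Ksp = (1.83×10^-3)(0.000269×10^-3) / 3.467×10^-9 = 0.142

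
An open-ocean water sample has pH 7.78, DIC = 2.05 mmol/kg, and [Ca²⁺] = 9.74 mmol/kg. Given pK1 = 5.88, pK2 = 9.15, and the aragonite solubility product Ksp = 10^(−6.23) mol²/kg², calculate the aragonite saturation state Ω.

α₂ = 1 / (1 + [H⁺]/K2 + [H⁺]²/(K1K2)) = 1 / (1 + 10^+1.37 + 10^-0.53)
   = 1 / (1 + 23.442 + 0.29512) = 1/24.737 = 0.04042
[CO3²⁻] = α₂ × DIC = 0.04042 × 2.05 = 0.08287 mmol/kg
Ksp = 10^(−6.23) = 5.888×10^-7
Ω = [Ca²⁺][CO3²⁻]/Ksp = (9.74×10^-3)(8.287×10^-5) / 5.888×10^-7 = 1.37

Ω = 1.37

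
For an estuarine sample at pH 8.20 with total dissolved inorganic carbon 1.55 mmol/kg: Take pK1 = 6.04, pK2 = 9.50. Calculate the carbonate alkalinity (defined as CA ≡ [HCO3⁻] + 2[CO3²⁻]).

CA = [HCO3⁻] + 2[CO3²⁻] = (α₁ + 2α₂)·DIC
At pH 8.20: [H⁺]/K1 = 10^-2.16 = 0.0069183, K2/[H⁺] = 10^-1.30 = 0.050119
α₁ = 1/(1 + 0.0069183 + 0.050119) = 1/1.0570 = 0.9460; α₂ = α₁·K2/[H⁺] = 0.04741
α₁ + 2α₂ = 1.0409
CA = 1.0409 × 1.55 = 1.61 mmol/kg

CA = 1.61 mmol/kg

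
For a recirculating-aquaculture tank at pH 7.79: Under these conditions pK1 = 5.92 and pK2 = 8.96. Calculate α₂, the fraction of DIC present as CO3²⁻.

α₂ = 1 / (1 + [H⁺]/K2 + [H⁺]²/(K1K2)) = 1 / (1 + 10^+1.17 + 10^-0.70)
   = 1 / (1 + 14.791 + 0.19953) = 1/15.991 = 0.06254

α₂ = 0.0625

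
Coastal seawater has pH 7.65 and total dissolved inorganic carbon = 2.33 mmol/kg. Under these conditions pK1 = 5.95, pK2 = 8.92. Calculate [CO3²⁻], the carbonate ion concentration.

α₂ = 1 / (1 + [H⁺]/K2 + [H⁺]²/(K1K2)) = 1 / (1 + 10^+1.27 + 10^-0.43)
   = 1 / (1 + 18.621 + 0.37154) = 1/19.992 = 0.05002
[CO3²⁻] = α₂ × DIC = 0.05002 × 2.33 = 0.117 mmol/kg

[CO3²⁻] = 0.117 mmol/kg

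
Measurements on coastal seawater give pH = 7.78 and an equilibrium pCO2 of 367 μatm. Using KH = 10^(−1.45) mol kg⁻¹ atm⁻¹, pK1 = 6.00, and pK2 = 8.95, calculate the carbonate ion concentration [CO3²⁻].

[CO3²⁻] = 0.0530 mmol/kg

[CO2*] = KH · pCO2 = 10^(−1.45) × 367×10^-6 = 1.302×10^-5 mol/kg
α₀ = 1/(1 + K1/[H⁺] + K1K2/[H⁺]²) = 1/(1 + 10^+1.78 + 10^+0.61) = 0.01531
DIC = [CO2*]/α₀ = 1.302×10^-5 / 0.01531 = 0.8507 mmol/kg
[CO3²⁻] = α₂·DIC; α₂ = 0.06236, so [CO3²⁻] = 0.06236 × 0.8507 = 0.0530 mmol/kg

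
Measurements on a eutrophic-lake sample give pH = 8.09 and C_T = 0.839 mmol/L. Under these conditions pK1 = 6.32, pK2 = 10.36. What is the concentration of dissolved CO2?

α₀ = 1 / (1 + K1/[H⁺] + K1K2/[H⁺]²) = 1 / (1 + 10^+1.77 + 10^-0.50)
   = 1 / (1 + 58.884 + 0.31623) = 1/60.201 = 0.01661
[CO2*] = α₀ × DIC = 0.01661 × 0.839 = 0.0139 mmol/L = 13.9 μmol/L

[CO2*] = 13.9 μmol/L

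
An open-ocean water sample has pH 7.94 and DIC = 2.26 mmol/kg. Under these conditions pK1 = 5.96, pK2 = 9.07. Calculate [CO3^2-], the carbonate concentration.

α₂ = 1 / (1 + [H⁺]/K2 + [H⁺]²/(K1K2)) = 1 / (1 + 10^+1.13 + 10^-0.85)
   = 1 / (1 + 13.490 + 0.14125) = 1/14.631 = 0.06835
[CO3²⁻] = α₂ × DIC = 0.06835 × 2.26 = 0.154 mmol/kg

[CO3²⁻] = 0.154 mmol/kg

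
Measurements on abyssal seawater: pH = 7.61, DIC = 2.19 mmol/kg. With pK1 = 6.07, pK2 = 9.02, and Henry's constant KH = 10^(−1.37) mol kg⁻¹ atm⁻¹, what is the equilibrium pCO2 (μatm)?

α₀ = 1 / (1 + K1/[H⁺] + K1K2/[H⁺]²) = 1 / (1 + 10^+1.54 + 10^+0.13)
   = 1 / (1 + 34.674 + 1.3490) = 1/37.023 = 0.02701
[CO2*] = α₀ × DIC = 0.02701 × 2.19 = 0.05915 mmol/kg
pCO2 = [CO2*]/KH = 5.915×10^-5 / 4.266×10^-2 = 1390 μatm

pCO2 = 1390 μatm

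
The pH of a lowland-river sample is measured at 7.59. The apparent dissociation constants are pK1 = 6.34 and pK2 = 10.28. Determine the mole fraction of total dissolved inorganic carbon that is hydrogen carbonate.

α₁ = 0.945

α₁ = 1 / (1 + [H⁺]/K1 + K2/[H⁺]) = 1 / (1 + 10^-1.25 + 10^-2.69)
   = 1 / (1 + 0.056234 + 0.0020417) = 1/1.0583 = 0.9449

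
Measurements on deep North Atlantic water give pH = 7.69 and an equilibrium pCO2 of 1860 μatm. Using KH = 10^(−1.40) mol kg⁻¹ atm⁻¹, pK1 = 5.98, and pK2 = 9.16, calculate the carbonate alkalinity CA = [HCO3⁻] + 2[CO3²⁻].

CA = 4.05 mmol/kg

[CO2*] = KH · pCO2 = 10^(−1.40) × 1860×10^-6 = 7.405×10^-5 mol/kg
α₀ = 1/(1 + K1/[H⁺] + K1K2/[H⁺]²) = 1/(1 + 10^+1.71 + 10^+0.24) = 0.01851
DIC = [CO2*]/α₀ = 7.405×10^-5 / 0.01851 = 4.000 mmol/kg
CA = (α₁ + 2α₂)·DIC = (0.9493 + 2×0.03217) × 4.000 = 4.05 mmol/kg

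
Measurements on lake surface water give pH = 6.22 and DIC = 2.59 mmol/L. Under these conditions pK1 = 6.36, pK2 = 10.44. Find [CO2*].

[CO2*] = 1.50 mmol/L

α₀ = 1 / (1 + K1/[H⁺] + K1K2/[H⁺]²) = 1 / (1 + 10^-0.14 + 10^-4.36)
   = 1 / (1 + 0.72444 + 4.3652×10^-5) = 1/1.7245 = 0.5799
[CO2*] = α₀ × DIC = 0.5799 × 2.59 = 1.50 mmol/L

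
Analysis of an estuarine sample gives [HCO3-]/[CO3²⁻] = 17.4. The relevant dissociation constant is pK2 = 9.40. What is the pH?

From K2 = [H⁺][CO3²⁻]/[HCO3-]:  pH = pK2 − log₁₀([HCO3-]/[CO3²⁻])
log₁₀(17.4) = +1.241
pH = 9.40 − (+1.241) = 8.16

pH = 8.16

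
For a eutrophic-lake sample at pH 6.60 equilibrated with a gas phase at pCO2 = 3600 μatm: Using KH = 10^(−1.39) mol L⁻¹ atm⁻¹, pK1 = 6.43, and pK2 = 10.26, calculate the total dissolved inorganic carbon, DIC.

[CO2*] = KH · pCO2 = 10^(−1.39) × 3600×10^-6 = 1.467×10^-4 mol/L
α₀ = 1/(1 + K1/[H⁺] + K1K2/[H⁺]²) = 1/(1 + 10^+0.17 + 10^-3.49) = 0.4033
DIC = [CO2*]/α₀ = 1.467×10^-4 / 0.4033 = 0.364 mmol/L

DIC = 0.364 mmol/L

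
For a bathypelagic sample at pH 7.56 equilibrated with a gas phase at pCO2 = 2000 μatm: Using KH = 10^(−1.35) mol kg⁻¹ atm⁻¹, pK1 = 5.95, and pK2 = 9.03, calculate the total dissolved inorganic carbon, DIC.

[CO2*] = KH · pCO2 = 10^(−1.35) × 2000×10^-6 = 8.934×10^-5 mol/kg
α₀ = 1/(1 + K1/[H⁺] + K1K2/[H⁺]²) = 1/(1 + 10^+1.61 + 10^+0.14) = 0.02319
DIC = [CO2*]/α₀ = 8.934×10^-5 / 0.02319 = 3.85 mmol/kg

DIC = 3.85 mmol/kg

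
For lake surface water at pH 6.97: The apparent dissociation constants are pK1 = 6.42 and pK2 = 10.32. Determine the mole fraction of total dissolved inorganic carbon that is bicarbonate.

α₁ = 0.780

α₁ = 1 / (1 + [H⁺]/K1 + K2/[H⁺]) = 1 / (1 + 10^-0.55 + 10^-3.35)
   = 1 / (1 + 0.28184 + 0.00044668) = 1/1.2823 = 0.7799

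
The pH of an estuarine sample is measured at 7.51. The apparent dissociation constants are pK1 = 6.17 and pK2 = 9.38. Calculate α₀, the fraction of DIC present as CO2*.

α₀ = 1 / (1 + K1/[H⁺] + K1K2/[H⁺]²) = 1 / (1 + 10^+1.34 + 10^-0.53)
   = 1 / (1 + 21.878 + 0.29512) = 1/23.173 = 0.04315

α₀ = 0.0432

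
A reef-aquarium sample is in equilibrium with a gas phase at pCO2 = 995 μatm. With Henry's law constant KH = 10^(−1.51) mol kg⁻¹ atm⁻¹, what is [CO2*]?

[CO2*] = 30.7 μmol/kg

KH = 10^(−1.51) = 3.090×10^-2 mol kg⁻¹ atm⁻¹
[CO2*] = KH · pCO2 = 3.090×10^-2 × 995×10^-6 atm = 3.07×10^-5 mol/kg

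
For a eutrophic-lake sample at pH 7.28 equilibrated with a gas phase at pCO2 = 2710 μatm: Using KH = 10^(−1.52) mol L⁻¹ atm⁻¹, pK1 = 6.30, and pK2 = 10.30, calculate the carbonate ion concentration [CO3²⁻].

[CO2*] = KH · pCO2 = 10^(−1.52) × 2710×10^-6 = 8.184×10^-5 mol/L
α₀ = 1/(1 + K1/[H⁺] + K1K2/[H⁺]²) = 1/(1 + 10^+0.98 + 10^-2.04) = 0.09471
DIC = [CO2*]/α₀ = 8.184×10^-5 / 0.09471 = 0.8642 mmol/L
[CO3²⁻] = α₂·DIC; α₂ = 0.0008637, so [CO3²⁻] = 0.0008637 × 0.8642 = 0.000746 mmol/L = 0.746 μmol/L

[CO3²⁻] = 0.746 μmol/L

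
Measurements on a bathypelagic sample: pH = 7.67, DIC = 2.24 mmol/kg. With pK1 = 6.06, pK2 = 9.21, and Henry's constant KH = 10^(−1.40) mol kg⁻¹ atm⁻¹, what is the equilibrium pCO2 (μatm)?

α₀ = 1 / (1 + K1/[H⁺] + K1K2/[H⁺]²) = 1 / (1 + 10^+1.61 + 10^+0.07)
   = 1 / (1 + 40.738 + 1.1749) = 1/42.913 = 0.02330
[CO2*] = α₀ × DIC = 0.02330 × 2.24 = 0.05220 mmol/kg
pCO2 = [CO2*]/KH = 5.220×10^-5 / 3.981×10^-2 = 1310 μatm

pCO2 = 1310 μatm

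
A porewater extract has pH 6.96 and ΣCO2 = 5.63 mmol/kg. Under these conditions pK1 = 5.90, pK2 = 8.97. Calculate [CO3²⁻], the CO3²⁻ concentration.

α₂ = 1 / (1 + [H⁺]/K2 + [H⁺]²/(K1K2)) = 1 / (1 + 10^+2.01 + 10^+0.95)
   = 1 / (1 + 102.33 + 8.9125) = 1/112.24 = 0.008909
[CO3²⁻] = α₂ × DIC = 0.008909 × 5.63 = 0.0502 mmol/kg

[CO3²⁻] = 0.0502 mmol/kg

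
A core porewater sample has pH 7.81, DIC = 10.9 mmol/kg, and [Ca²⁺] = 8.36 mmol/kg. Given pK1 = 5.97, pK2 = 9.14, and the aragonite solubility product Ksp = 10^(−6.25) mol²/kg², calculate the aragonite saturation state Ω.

Ω = 7.14

α₂ = 1 / (1 + [H⁺]/K2 + [H⁺]²/(K1K2)) = 1 / (1 + 10^+1.33 + 10^-0.51)
   = 1 / (1 + 21.380 + 0.30903) = 1/22.689 = 0.04407
[CO3²⁻] = α₂ × DIC = 0.04407 × 10.9 = 0.4804 mmol/kg
Ksp = 10^(−6.25) = 5.623×10^-7
Ω = [Ca²⁺][CO3²⁻]/Ksp = (8.36×10^-3)(4.804×10^-4) / 5.623×10^-7 = 7.14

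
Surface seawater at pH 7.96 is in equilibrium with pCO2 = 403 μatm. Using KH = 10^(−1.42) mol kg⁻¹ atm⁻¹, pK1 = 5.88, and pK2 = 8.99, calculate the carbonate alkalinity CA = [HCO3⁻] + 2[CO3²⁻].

CA = 2.19 mmol/kg

[CO2*] = KH · pCO2 = 10^(−1.42) × 403×10^-6 = 1.532×10^-5 mol/kg
α₀ = 1/(1 + K1/[H⁺] + K1K2/[H⁺]²) = 1/(1 + 10^+2.08 + 10^+1.05) = 0.007550
DIC = [CO2*]/α₀ = 1.532×10^-5 / 0.007550 = 2.029 mmol/kg
CA = (α₁ + 2α₂)·DIC = (0.9077 + 2×0.08471) × 2.029 = 2.19 mmol/kg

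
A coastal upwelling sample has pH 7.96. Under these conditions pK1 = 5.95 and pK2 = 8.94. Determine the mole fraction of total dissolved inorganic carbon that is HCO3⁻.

α₁ = 1 / (1 + [H⁺]/K1 + K2/[H⁺]) = 1 / (1 + 10^-2.01 + 10^-0.98)
   = 1 / (1 + 0.0097724 + 0.10471) = 1/1.1145 = 0.8973

α₁ = 0.897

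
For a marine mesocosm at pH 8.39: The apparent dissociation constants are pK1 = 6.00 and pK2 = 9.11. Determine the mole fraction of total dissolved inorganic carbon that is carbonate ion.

α₂ = 1 / (1 + [H⁺]/K2 + [H⁺]²/(K1K2)) = 1 / (1 + 10^+0.72 + 10^-1.67)
   = 1 / (1 + 5.2481 + 0.021380) = 1/6.2695 = 0.1595

α₂ = 0.160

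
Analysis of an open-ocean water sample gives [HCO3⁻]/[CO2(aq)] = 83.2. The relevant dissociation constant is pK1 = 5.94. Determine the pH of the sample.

pH = 7.86

From K1 = [H⁺][HCO3⁻]/[CO2(aq)]:  pH = pK1 + log₁₀([HCO3⁻]/[CO2(aq)])
log₁₀(83.2) = +1.920
pH = 5.94 + (+1.920) = 7.86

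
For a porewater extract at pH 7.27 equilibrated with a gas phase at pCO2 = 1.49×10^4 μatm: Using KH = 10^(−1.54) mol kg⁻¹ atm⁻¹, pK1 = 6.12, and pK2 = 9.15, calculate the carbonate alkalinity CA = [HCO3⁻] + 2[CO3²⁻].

CA = 6.23 mmol/kg

[CO2*] = KH · pCO2 = 10^(−1.54) × 1.49×10^4×10^-6 = 4.297×10^-4 mol/kg
α₀ = 1/(1 + K1/[H⁺] + K1K2/[H⁺]²) = 1/(1 + 10^+1.15 + 10^-0.73) = 0.06531
DIC = [CO2*]/α₀ = 4.297×10^-4 / 0.06531 = 6.580 mmol/kg
CA = (α₁ + 2α₂)·DIC = (0.9225 + 2×0.01216) × 6.580 = 6.23 mmol/kg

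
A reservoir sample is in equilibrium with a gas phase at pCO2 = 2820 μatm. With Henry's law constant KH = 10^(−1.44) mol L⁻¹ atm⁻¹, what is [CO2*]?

KH = 10^(−1.44) = 3.631×10^-2 mol L⁻¹ atm⁻¹
[CO2*] = KH · pCO2 = 3.631×10^-2 × 2820×10^-6 atm = 1.02×10^-4 mol/L

[CO2*] = 102 μmol/L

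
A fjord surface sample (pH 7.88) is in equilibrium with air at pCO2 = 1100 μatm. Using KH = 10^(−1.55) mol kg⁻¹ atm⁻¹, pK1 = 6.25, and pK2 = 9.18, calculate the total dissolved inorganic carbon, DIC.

DIC = 1.42 mmol/kg

[CO2*] = KH · pCO2 = 10^(−1.55) × 1100×10^-6 = 3.100×10^-5 mol/kg
α₀ = 1/(1 + K1/[H⁺] + K1K2/[H⁺]²) = 1/(1 + 10^+1.63 + 10^+0.33) = 0.02184
DIC = [CO2*]/α₀ = 3.100×10^-5 / 0.02184 = 1.42 mmol/kg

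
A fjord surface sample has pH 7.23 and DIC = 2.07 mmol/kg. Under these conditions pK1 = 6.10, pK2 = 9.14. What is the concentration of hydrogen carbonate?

α₁ = 1 / (1 + [H⁺]/K1 + K2/[H⁺]) = 1 / (1 + 10^-1.13 + 10^-1.91)
   = 1 / (1 + 0.074131 + 0.012303) = 1/1.0864 = 0.9204
[HCO3⁻] = α₁ × DIC = 0.9204 × 2.07 = 1.91 mmol/kg

[HCO3⁻] = 1.91 mmol/kg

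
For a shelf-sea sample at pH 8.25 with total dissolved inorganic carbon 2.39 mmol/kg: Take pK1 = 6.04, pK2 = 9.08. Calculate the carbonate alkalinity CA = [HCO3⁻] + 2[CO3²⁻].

CA = 2.68 mmol/kg

CA = [HCO3⁻] + 2[CO3²⁻] = (α₁ + 2α₂)·DIC
At pH 8.25: [H⁺]/K1 = 10^-2.21 = 0.0061660, K2/[H⁺] = 10^-0.83 = 0.14791
α₁ = 1/(1 + 0.0061660 + 0.14791) = 1/1.1541 = 0.8665; α₂ = α₁·K2/[H⁺] = 0.1282
α₁ + 2α₂ = 1.1228
CA = 1.1228 × 2.39 = 2.68 mmol/kg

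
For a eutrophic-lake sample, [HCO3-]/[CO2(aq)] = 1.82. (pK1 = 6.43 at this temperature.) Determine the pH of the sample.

pH = 6.69

From K1 = [H⁺][HCO3-]/[CO2(aq)]:  pH = pK1 + log₁₀([HCO3-]/[CO2(aq)])
log₁₀(1.82) = +0.260
pH = 6.43 + (+0.260) = 6.69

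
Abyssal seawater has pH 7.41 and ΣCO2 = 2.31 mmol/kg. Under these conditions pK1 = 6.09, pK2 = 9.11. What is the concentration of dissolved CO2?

[CO2*] = 0.104 mmol/kg

α₀ = 1 / (1 + K1/[H⁺] + K1K2/[H⁺]²) = 1 / (1 + 10^+1.32 + 10^-0.38)
   = 1 / (1 + 20.893 + 0.41687) = 1/22.310 = 0.04482
[CO2*] = α₀ × DIC = 0.04482 × 2.31 = 0.104 mmol/kg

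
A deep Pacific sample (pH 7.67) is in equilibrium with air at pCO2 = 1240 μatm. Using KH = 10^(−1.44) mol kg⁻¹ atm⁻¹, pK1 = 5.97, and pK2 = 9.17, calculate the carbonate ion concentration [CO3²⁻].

[CO3²⁻] = 0.0714 mmol/kg

[CO2*] = KH · pCO2 = 10^(−1.44) × 1240×10^-6 = 4.502×10^-5 mol/kg
α₀ = 1/(1 + K1/[H⁺] + K1K2/[H⁺]²) = 1/(1 + 10^+1.70 + 10^+0.20) = 0.01897
DIC = [CO2*]/α₀ = 4.502×10^-5 / 0.01897 = 2.373 mmol/kg
[CO3²⁻] = α₂·DIC; α₂ = 0.03007, so [CO3²⁻] = 0.03007 × 2.373 = 0.0714 mmol/kg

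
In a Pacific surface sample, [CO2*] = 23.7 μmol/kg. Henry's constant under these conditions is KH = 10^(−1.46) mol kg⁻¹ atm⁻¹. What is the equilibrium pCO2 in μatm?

KH = 10^(−1.46) = 3.467×10^-2 mol kg⁻¹ atm⁻¹
pCO2 = [CO2*]/KH = 23.7×10^-6 / 3.467×10^-2 = 6.84×10^-4 atm = 684 μatm

pCO2 = 684 μatm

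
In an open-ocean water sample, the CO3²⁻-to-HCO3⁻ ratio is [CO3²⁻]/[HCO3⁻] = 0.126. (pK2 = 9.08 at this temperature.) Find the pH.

From K2 = [H⁺][CO3²⁻]/[HCO3⁻]:  pH = pK2 + log₁₀([CO3²⁻]/[HCO3⁻])
log₁₀(0.126) = -0.900
pH = 9.08 + (-0.900) = 8.18

pH = 8.18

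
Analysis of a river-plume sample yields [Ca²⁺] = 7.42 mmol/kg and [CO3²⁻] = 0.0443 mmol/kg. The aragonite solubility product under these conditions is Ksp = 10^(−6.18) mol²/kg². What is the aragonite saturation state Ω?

Ksp = 10^(−6.18) = 6.607×10^-7
Ω = [Ca²⁺][CO3²⁻]/Ksp = (7.42×10^-3)(0.0443×10^-3) / 6.607×10^-7 = 0.498

Ω = 0.498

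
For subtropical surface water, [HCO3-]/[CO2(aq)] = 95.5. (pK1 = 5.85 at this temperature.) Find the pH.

pH = 7.83

From K1 = [H⁺][HCO3-]/[CO2(aq)]:  pH = pK1 + log₁₀([HCO3-]/[CO2(aq)])
log₁₀(95.5) = +1.980
pH = 5.85 + (+1.980) = 7.83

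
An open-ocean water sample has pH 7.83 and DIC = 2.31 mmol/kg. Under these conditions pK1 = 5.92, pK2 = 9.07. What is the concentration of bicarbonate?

[HCO3⁻] = 2.16 mmol/kg

α₁ = 1 / (1 + [H⁺]/K1 + K2/[H⁺]) = 1 / (1 + 10^-1.91 + 10^-1.24)
   = 1 / (1 + 0.012303 + 0.057544) = 1/1.0698 = 0.9347
[HCO3⁻] = α₁ × DIC = 0.9347 × 2.31 = 2.16 mmol/kg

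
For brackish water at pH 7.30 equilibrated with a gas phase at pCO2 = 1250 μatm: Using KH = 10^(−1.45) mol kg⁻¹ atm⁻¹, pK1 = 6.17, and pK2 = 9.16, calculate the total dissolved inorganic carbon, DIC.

DIC = 0.651 mmol/kg

[CO2*] = KH · pCO2 = 10^(−1.45) × 1250×10^-6 = 4.435×10^-5 mol/kg
α₀ = 1/(1 + K1/[H⁺] + K1K2/[H⁺]²) = 1/(1 + 10^+1.13 + 10^-0.73) = 0.06814
DIC = [CO2*]/α₀ = 4.435×10^-5 / 0.06814 = 0.651 mmol/kg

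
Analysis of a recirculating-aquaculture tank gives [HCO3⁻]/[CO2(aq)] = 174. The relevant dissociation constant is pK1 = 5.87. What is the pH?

pH = 8.11

From K1 = [H⁺][HCO3⁻]/[CO2(aq)]:  pH = pK1 + log₁₀([HCO3⁻]/[CO2(aq)])
log₁₀(174) = +2.241
pH = 5.87 + (+2.241) = 8.11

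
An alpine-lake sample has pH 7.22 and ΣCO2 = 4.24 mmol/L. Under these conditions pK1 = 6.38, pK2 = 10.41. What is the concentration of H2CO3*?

α₀ = 1 / (1 + K1/[H⁺] + K1K2/[H⁺]²) = 1 / (1 + 10^+0.84 + 10^-2.35)
   = 1 / (1 + 6.9183 + 0.0044668) = 1/7.9228 = 0.1262
[CO2*] = α₀ × DIC = 0.1262 × 4.24 = 0.535 mmol/L

[CO2*] = 0.535 mmol/L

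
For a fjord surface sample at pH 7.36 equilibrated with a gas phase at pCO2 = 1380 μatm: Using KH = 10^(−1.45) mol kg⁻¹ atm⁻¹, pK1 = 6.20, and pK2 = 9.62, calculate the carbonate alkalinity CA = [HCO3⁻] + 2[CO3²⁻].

CA = 0.716 mmol/kg

[CO2*] = KH · pCO2 = 10^(−1.45) × 1380×10^-6 = 4.896×10^-5 mol/kg
α₀ = 1/(1 + K1/[H⁺] + K1K2/[H⁺]²) = 1/(1 + 10^+1.16 + 10^-1.10) = 0.06438
DIC = [CO2*]/α₀ = 4.896×10^-5 / 0.06438 = 0.7606 mmol/kg
CA = (α₁ + 2α₂)·DIC = (0.9305 + 2×0.005114) × 0.7606 = 0.716 mmol/kg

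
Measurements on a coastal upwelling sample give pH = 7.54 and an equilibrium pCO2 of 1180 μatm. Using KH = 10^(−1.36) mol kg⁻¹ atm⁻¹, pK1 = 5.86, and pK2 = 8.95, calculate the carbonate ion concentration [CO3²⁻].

[CO3²⁻] = 0.0959 mmol/kg

[CO2*] = KH · pCO2 = 10^(−1.36) × 1180×10^-6 = 5.151×10^-5 mol/kg
α₀ = 1/(1 + K1/[H⁺] + K1K2/[H⁺]²) = 1/(1 + 10^+1.68 + 10^+0.27) = 0.01971
DIC = [CO2*]/α₀ = 5.151×10^-5 / 0.01971 = 2.613 mmol/kg
[CO3²⁻] = α₂·DIC; α₂ = 0.03671, so [CO3²⁻] = 0.03671 × 2.613 = 0.0959 mmol/kg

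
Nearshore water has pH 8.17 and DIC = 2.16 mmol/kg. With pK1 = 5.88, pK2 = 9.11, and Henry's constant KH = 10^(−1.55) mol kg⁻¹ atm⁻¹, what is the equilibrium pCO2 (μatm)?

pCO2 = 351 μatm

α₀ = 1 / (1 + K1/[H⁺] + K1K2/[H⁺]²) = 1 / (1 + 10^+2.29 + 10^+1.35)
   = 1 / (1 + 194.98 + 22.387) = 1/218.37 = 0.004579
[CO2*] = α₀ × DIC = 0.004579 × 2.16 = 0.009891 mmol/kg = 9.891 μmol/kg
pCO2 = [CO2*]/KH = 9.891×10^-6 / 2.818×10^-2 = 351 μatm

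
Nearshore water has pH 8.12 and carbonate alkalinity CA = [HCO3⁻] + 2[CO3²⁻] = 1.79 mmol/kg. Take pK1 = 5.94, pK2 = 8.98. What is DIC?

CA = [HCO3⁻] + 2[CO3²⁻] = (α₁ + 2α₂)·DIC
At pH 8.12: [H⁺]/K1 = 10^-2.18 = 0.0066069, K2/[H⁺] = 10^-0.86 = 0.13804
α₁ = 1/(1 + 0.0066069 + 0.13804) = 1/1.1446 = 0.8736; α₂ = α₁·K2/[H⁺] = 0.1206
α₁ + 2α₂ = 1.1148
DIC = CA / (α₁ + 2α₂) = 1.79 / 1.1148 = 1.61 mmol/kg

DIC = 1.61 mmol/kg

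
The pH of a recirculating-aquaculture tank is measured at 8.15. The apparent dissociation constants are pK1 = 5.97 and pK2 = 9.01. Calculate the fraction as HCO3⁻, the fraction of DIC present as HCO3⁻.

α₁ = 1 / (1 + [H⁺]/K1 + K2/[H⁺]) = 1 / (1 + 10^-2.18 + 10^-0.86)
   = 1 / (1 + 0.0066069 + 0.13804) = 1/1.1446 = 0.8736

α₁ = 0.874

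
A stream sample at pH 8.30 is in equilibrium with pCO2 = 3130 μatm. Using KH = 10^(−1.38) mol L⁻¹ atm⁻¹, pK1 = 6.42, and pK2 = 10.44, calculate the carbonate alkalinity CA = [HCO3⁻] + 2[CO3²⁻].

CA = 10.0 mmol/L

[CO2*] = KH · pCO2 = 10^(−1.38) × 3130×10^-6 = 1.305×10^-4 mol/L
α₀ = 1/(1 + K1/[H⁺] + K1K2/[H⁺]²) = 1/(1 + 10^+1.88 + 10^-0.26) = 0.01292
DIC = [CO2*]/α₀ = 1.305×10^-4 / 0.01292 = 10.10 mmol/L
CA = (α₁ + 2α₂)·DIC = (0.9800 + 2×0.007099) × 10.10 = 10.0 mmol/L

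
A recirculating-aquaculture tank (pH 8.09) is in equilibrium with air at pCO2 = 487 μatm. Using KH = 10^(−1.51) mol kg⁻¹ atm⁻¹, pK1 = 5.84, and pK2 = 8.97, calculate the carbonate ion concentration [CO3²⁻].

[CO3²⁻] = 0.353 mmol/kg

[CO2*] = KH · pCO2 = 10^(−1.51) × 487×10^-6 = 1.505×10^-5 mol/kg
α₀ = 1/(1 + K1/[H⁺] + K1K2/[H⁺]²) = 1/(1 + 10^+2.25 + 10^+1.37) = 0.004944
DIC = [CO2*]/α₀ = 1.505×10^-5 / 0.004944 = 3.044 mmol/kg
[CO3²⁻] = α₂·DIC; α₂ = 0.1159, so [CO3²⁻] = 0.1159 × 3.044 = 0.353 mmol/kg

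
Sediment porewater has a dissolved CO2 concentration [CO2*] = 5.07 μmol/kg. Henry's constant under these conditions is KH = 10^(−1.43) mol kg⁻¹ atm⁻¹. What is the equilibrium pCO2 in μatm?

pCO2 = 136 μatm

KH = 10^(−1.43) = 3.715×10^-2 mol kg⁻¹ atm⁻¹
pCO2 = [CO2*]/KH = 5.07×10^-6 / 3.715×10^-2 = 1.36×10^-4 atm = 136 μatm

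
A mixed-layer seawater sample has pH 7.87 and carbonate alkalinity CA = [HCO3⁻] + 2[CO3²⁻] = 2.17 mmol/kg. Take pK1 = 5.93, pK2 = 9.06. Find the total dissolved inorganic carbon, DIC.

CA = [HCO3⁻] + 2[CO3²⁻] = (α₁ + 2α₂)·DIC
At pH 7.87: [H⁺]/K1 = 10^-1.94 = 0.011482, K2/[H⁺] = 10^-1.19 = 0.064565
α₁ = 1/(1 + 0.011482 + 0.064565) = 1/1.0760 = 0.9293; α₂ = α₁·K2/[H⁺] = 0.06000
α₁ + 2α₂ = 1.0493
DIC = CA / (α₁ + 2α₂) = 2.17 / 1.0493 = 2.07 mmol/kg

DIC = 2.07 mmol/kg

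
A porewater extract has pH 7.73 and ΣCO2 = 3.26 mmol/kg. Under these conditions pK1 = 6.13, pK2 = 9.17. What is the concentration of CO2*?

[CO2*] = 0.0771 mmol/kg

α₀ = 1 / (1 + K1/[H⁺] + K1K2/[H⁺]²) = 1 / (1 + 10^+1.60 + 10^+0.16)
   = 1 / (1 + 39.811 + 1.4454) = 1/42.256 = 0.02367
[CO2*] = α₀ × DIC = 0.02367 × 3.26 = 0.0771 mmol/kg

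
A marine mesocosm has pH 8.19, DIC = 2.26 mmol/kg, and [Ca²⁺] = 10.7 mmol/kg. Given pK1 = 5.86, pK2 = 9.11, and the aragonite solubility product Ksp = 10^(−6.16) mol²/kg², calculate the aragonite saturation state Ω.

Ω = 3.74

α₂ = 1 / (1 + [H⁺]/K2 + [H⁺]²/(K1K2)) = 1 / (1 + 10^+0.92 + 10^-1.41)
   = 1 / (1 + 8.3176 + 0.038905) = 1/9.3565 = 0.1069
[CO3²⁻] = α₂ × DIC = 0.1069 × 2.26 = 0.2415 mmol/kg
Ksp = 10^(−6.16) = 6.918×10^-7
Ω = [Ca²⁺][CO3²⁻]/Ksp = (10.7×10^-3)(2.415×10^-4) / 6.918×10^-7 = 3.74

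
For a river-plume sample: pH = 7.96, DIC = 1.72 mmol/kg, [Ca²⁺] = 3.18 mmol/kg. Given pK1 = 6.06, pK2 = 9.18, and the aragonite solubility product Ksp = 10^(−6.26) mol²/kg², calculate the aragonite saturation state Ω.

α₂ = 1 / (1 + [H⁺]/K2 + [H⁺]²/(K1K2)) = 1 / (1 + 10^+1.22 + 10^-0.68)
   = 1 / (1 + 16.596 + 0.20893) = 1/17.805 = 0.05616
[CO3²⁻] = α₂ × DIC = 0.05616 × 1.72 = 0.09660 mmol/kg
Ksp = 10^(−6.26) = 5.495×10^-7
Ω = [Ca²⁺][CO3²⁻]/Ksp = (3.18×10^-3)(9.660×10^-5) / 5.495×10^-7 = 0.559

Ω = 0.559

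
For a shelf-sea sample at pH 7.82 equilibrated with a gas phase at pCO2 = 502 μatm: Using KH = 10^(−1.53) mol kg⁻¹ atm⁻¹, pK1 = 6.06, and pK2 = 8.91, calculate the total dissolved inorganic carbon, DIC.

DIC = 0.937 mmol/kg

[CO2*] = KH · pCO2 = 10^(−1.53) × 502×10^-6 = 1.482×10^-5 mol/kg
α₀ = 1/(1 + K1/[H⁺] + K1K2/[H⁺]²) = 1/(1 + 10^+1.76 + 10^+0.67) = 0.01582
DIC = [CO2*]/α₀ = 1.482×10^-5 / 0.01582 = 0.937 mmol/kg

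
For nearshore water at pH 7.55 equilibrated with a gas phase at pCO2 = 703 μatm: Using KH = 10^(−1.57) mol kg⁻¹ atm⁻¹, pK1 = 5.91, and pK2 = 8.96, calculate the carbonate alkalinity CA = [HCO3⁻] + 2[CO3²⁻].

[CO2*] = KH · pCO2 = 10^(−1.57) × 703×10^-6 = 1.892×10^-5 mol/kg
α₀ = 1/(1 + K1/[H⁺] + K1K2/[H⁺]²) = 1/(1 + 10^+1.64 + 10^+0.23) = 0.02158
DIC = [CO2*]/α₀ = 1.892×10^-5 / 0.02158 = 0.8770 mmol/kg
CA = (α₁ + 2α₂)·DIC = (0.9418 + 2×0.03664) × 0.8770 = 0.890 mmol/kg

CA = 0.890 mmol/kg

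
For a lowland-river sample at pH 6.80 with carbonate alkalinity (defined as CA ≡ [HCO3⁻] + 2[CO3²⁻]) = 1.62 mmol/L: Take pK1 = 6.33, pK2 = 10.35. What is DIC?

DIC = 2.17 mmol/L

CA = [HCO3⁻] + 2[CO3²⁻] = (α₁ + 2α₂)·DIC
At pH 6.80: [H⁺]/K1 = 10^-0.47 = 0.33884, K2/[H⁺] = 10^-3.55 = 0.00028184
α₁ = 1/(1 + 0.33884 + 0.00028184) = 1/1.3391 = 0.7468; α₂ = α₁·K2/[H⁺] = 0.0002105
α₁ + 2α₂ = 0.7472
DIC = CA / (α₁ + 2α₂) = 1.62 / 0.7472 = 2.17 mmol/L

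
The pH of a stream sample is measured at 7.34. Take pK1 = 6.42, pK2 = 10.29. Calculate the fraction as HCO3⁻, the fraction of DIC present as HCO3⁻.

α₁ = 1 / (1 + [H⁺]/K1 + K2/[H⁺]) = 1 / (1 + 10^-0.92 + 10^-2.95)
   = 1 / (1 + 0.12023 + 0.0011220) = 1/1.1213 = 0.8918

α₁ = 0.892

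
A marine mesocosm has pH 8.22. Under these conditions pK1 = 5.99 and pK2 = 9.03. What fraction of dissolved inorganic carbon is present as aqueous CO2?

α₀ = 0.00507

α₀ = 1 / (1 + K1/[H⁺] + K1K2/[H⁺]²) = 1 / (1 + 10^+2.23 + 10^+1.42)
   = 1 / (1 + 169.82 + 26.303) = 1/197.13 = 0.005073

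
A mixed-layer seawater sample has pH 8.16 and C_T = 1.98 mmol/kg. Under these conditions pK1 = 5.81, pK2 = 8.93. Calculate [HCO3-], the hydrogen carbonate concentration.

[HCO3⁻] = 1.69 mmol/kg

α₁ = 1 / (1 + [H⁺]/K1 + K2/[H⁺]) = 1 / (1 + 10^-2.35 + 10^-0.77)
   = 1 / (1 + 0.0044668 + 0.16982) = 1/1.1743 = 0.8516
[HCO3⁻] = α₁ × DIC = 0.8516 × 1.98 = 1.69 mmol/kg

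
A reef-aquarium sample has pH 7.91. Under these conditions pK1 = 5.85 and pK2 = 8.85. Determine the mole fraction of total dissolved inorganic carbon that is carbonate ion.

α₂ = 1 / (1 + [H⁺]/K2 + [H⁺]²/(K1K2)) = 1 / (1 + 10^+0.94 + 10^-1.12)
   = 1 / (1 + 8.7096 + 0.075858) = 1/9.7855 = 0.1022

α₂ = 0.102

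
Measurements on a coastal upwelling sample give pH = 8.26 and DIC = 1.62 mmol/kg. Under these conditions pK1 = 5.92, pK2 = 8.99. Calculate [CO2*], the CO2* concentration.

α₀ = 1 / (1 + K1/[H⁺] + K1K2/[H⁺]²) = 1 / (1 + 10^+2.34 + 10^+1.61)
   = 1 / (1 + 218.78 + 40.738) = 1/260.51 = 0.003839
[CO2*] = α₀ × DIC = 0.003839 × 1.62 = 0.00622 mmol/kg = 6.22 μmol/kg

[CO2*] = 6.22 μmol/kg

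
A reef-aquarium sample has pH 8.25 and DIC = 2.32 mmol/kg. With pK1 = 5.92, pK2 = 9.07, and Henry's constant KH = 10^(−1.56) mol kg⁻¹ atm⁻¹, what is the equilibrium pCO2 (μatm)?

α₀ = 1 / (1 + K1/[H⁺] + K1K2/[H⁺]²) = 1 / (1 + 10^+2.33 + 10^+1.51)
   = 1 / (1 + 213.80 + 32.359) = 1/247.16 = 0.004046
[CO2*] = α₀ × DIC = 0.004046 × 2.32 = 0.009387 mmol/kg = 9.387 μmol/kg
pCO2 = [CO2*]/KH = 9.387×10^-6 / 2.754×10^-2 = 341 μatm

pCO2 = 341 μatm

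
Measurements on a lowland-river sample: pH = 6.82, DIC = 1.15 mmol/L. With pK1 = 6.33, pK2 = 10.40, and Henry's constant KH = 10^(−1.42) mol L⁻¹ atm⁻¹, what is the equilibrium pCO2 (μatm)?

pCO2 = 7390 μatm

α₀ = 1 / (1 + K1/[H⁺] + K1K2/[H⁺]²) = 1 / (1 + 10^+0.49 + 10^-3.09)
   = 1 / (1 + 3.0903 + 0.00081283) = 1/4.0911 = 0.2444
[CO2*] = α₀ × DIC = 0.2444 × 1.15 = 0.2811 mmol/L
pCO2 = [CO2*]/KH = 2.811×10^-4 / 3.802×10^-2 = 7390 μatm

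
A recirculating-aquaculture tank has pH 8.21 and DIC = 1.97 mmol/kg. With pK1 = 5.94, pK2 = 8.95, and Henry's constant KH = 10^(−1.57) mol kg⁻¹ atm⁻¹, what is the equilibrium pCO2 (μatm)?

α₀ = 1 / (1 + K1/[H⁺] + K1K2/[H⁺]²) = 1 / (1 + 10^+2.27 + 10^+1.53)
   = 1 / (1 + 186.21 + 33.884) = 1/221.09 = 0.004523
[CO2*] = α₀ × DIC = 0.004523 × 1.97 = 0.008910 mmol/kg = 8.910 μmol/kg
pCO2 = [CO2*]/KH = 8.910×10^-6 / 2.692×10^-2 = 331 μatm

pCO2 = 331 μatm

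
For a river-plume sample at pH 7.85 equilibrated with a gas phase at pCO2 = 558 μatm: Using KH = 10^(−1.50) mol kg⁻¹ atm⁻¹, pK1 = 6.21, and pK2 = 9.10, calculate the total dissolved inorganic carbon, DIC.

[CO2*] = KH · pCO2 = 10^(−1.50) × 558×10^-6 = 1.765×10^-5 mol/kg
α₀ = 1/(1 + K1/[H⁺] + K1K2/[H⁺]²) = 1/(1 + 10^+1.64 + 10^+0.39) = 0.02123
DIC = [CO2*]/α₀ = 1.765×10^-5 / 0.02123 = 0.831 mmol/kg

DIC = 0.831 mmol/kg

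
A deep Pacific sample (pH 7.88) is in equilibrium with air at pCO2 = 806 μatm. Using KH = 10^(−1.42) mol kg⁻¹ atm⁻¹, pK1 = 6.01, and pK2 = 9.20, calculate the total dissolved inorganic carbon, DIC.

DIC = 2.41 mmol/kg

[CO2*] = KH · pCO2 = 10^(−1.42) × 806×10^-6 = 3.064×10^-5 mol/kg
α₀ = 1/(1 + K1/[H⁺] + K1K2/[H⁺]²) = 1/(1 + 10^+1.87 + 10^+0.55) = 0.01271
DIC = [CO2*]/α₀ = 3.064×10^-5 / 0.01271 = 2.41 mmol/kg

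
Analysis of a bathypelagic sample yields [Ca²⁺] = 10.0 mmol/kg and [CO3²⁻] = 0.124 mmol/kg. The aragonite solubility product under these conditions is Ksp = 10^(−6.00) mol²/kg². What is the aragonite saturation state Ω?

Ksp = 10^(−6.00) = 1.000×10^-6
Ω = [Ca²⁺][CO3²⁻]/Ksp = (10.0×10^-3)(0.124×10^-3) / 1.000×10^-6 = 1.24

Ω = 1.24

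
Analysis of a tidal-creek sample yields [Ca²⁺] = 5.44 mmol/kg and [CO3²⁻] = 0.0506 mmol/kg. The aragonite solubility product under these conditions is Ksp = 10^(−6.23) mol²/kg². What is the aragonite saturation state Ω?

Ω = 0.467

Ksp = 10^(−6.23) = 5.888×10^-7
Ω = [Ca²⁺][CO3²⁻]/Ksp = (5.44×10^-3)(0.0506×10^-3) / 5.888×10^-7 = 0.467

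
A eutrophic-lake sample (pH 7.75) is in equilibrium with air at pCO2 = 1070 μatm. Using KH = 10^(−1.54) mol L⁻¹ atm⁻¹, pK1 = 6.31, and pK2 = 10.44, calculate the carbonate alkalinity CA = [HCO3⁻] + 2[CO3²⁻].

CA = 0.853 mmol/L

[CO2*] = KH · pCO2 = 10^(−1.54) × 1070×10^-6 = 3.086×10^-5 mol/L
α₀ = 1/(1 + K1/[H⁺] + K1K2/[H⁺]²) = 1/(1 + 10^+1.44 + 10^-1.25) = 0.03497
DIC = [CO2*]/α₀ = 3.086×10^-5 / 0.03497 = 0.8825 mmol/L
CA = (α₁ + 2α₂)·DIC = (0.9631 + 2×0.001966) × 0.8825 = 0.853 mmol/L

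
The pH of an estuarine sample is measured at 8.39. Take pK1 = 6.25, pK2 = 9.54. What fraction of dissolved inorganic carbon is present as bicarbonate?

α₁ = 0.928

α₁ = 1 / (1 + [H⁺]/K1 + K2/[H⁺]) = 1 / (1 + 10^-2.14 + 10^-1.15)
   = 1 / (1 + 0.0072444 + 0.070795) = 1/1.0780 = 0.9276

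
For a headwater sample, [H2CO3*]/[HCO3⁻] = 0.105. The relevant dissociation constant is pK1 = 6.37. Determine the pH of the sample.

pH = 7.35

From K1 = [H⁺][HCO3⁻]/[H2CO3*]:  pH = pK1 − log₁₀([H2CO3*]/[HCO3⁻])
log₁₀(0.105) = -0.979
pH = 6.37 − (-0.979) = 7.35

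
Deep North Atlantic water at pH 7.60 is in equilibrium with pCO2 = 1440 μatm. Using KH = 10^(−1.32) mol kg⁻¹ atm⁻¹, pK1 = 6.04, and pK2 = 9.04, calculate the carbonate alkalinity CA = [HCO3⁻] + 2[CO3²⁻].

CA = 2.68 mmol/kg

[CO2*] = KH · pCO2 = 10^(−1.32) × 1440×10^-6 = 6.892×10^-5 mol/kg
α₀ = 1/(1 + K1/[H⁺] + K1K2/[H⁺]²) = 1/(1 + 10^+1.56 + 10^+0.12) = 0.02589
DIC = [CO2*]/α₀ = 6.892×10^-5 / 0.02589 = 2.662 mmol/kg
CA = (α₁ + 2α₂)·DIC = (0.9400 + 2×0.03413) × 2.662 = 2.68 mmol/kg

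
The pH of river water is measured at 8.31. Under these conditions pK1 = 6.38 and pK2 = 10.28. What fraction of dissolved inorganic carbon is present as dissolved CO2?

α₀ = 1 / (1 + K1/[H⁺] + K1K2/[H⁺]²) = 1 / (1 + 10^+1.93 + 10^-0.04)
   = 1 / (1 + 85.114 + 0.91201) = 1/87.026 = 0.01149

α₀ = 0.0115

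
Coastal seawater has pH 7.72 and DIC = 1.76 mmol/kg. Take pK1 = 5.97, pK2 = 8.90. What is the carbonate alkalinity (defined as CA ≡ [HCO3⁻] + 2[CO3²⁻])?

CA = [HCO3⁻] + 2[CO3²⁻] = (α₁ + 2α₂)·DIC
At pH 7.72: [H⁺]/K1 = 10^-1.75 = 0.017783, K2/[H⁺] = 10^-1.18 = 0.066069
α₁ = 1/(1 + 0.017783 + 0.066069) = 1/1.0839 = 0.9226; α₂ = α₁·K2/[H⁺] = 0.06096
α₁ + 2α₂ = 1.0446
CA = 1.0446 × 1.76 = 1.84 mmol/kg

CA = 1.84 mmol/kg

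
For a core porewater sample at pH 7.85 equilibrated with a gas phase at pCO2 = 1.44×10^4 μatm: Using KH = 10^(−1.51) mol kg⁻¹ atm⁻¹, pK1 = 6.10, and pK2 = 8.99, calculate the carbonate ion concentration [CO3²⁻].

[CO3²⁻] = 1.81 mmol/kg

[CO2*] = KH · pCO2 = 10^(−1.51) × 1.44×10^4×10^-6 = 4.450×10^-4 mol/kg
α₀ = 1/(1 + K1/[H⁺] + K1K2/[H⁺]²) = 1/(1 + 10^+1.75 + 10^+0.61) = 0.01631
DIC = [CO2*]/α₀ = 4.450×10^-4 / 0.01631 = 27.28 mmol/kg
[CO3²⁻] = α₂·DIC; α₂ = 0.06645, so [CO3²⁻] = 0.06645 × 27.28 = 1.81 mmol/kg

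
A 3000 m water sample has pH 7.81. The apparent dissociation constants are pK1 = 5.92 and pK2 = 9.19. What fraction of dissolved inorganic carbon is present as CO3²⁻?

α₂ = 0.0395

α₂ = 1 / (1 + [H⁺]/K2 + [H⁺]²/(K1K2)) = 1 / (1 + 10^+1.38 + 10^-0.51)
   = 1 / (1 + 23.988 + 0.30903) = 1/25.297 = 0.03953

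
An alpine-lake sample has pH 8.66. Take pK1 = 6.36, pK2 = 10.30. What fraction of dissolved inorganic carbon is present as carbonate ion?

α₂ = 1 / (1 + [H⁺]/K2 + [H⁺]²/(K1K2)) = 1 / (1 + 10^+1.64 + 10^-0.66)
   = 1 / (1 + 43.652 + 0.21878) = 1/44.870 = 0.02229

α₂ = 0.0223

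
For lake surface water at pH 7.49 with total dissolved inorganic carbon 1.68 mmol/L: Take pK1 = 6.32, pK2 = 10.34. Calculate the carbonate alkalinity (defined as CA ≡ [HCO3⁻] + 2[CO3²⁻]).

CA = [HCO3⁻] + 2[CO3²⁻] = (α₁ + 2α₂)·DIC
At pH 7.49: [H⁺]/K1 = 10^-1.17 = 0.067608, K2/[H⁺] = 10^-2.85 = 0.0014125
α₁ = 1/(1 + 0.067608 + 0.0014125) = 1/1.0690 = 0.9354; α₂ = α₁·K2/[H⁺] = 0.001321
α₁ + 2α₂ = 0.9381
CA = 0.9381 × 1.68 = 1.58 mmol/L

CA = 1.58 mmol/L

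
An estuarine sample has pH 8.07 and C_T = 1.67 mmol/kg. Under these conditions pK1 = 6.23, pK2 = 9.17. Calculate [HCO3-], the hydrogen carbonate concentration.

α₁ = 1 / (1 + [H⁺]/K1 + K2/[H⁺]) = 1 / (1 + 10^-1.84 + 10^-1.10)
   = 1 / (1 + 0.014454 + 0.079433) = 1/1.0939 = 0.9142
[HCO3⁻] = α₁ × DIC = 0.9142 × 1.67 = 1.53 mmol/kg

[HCO3⁻] = 1.53 mmol/kg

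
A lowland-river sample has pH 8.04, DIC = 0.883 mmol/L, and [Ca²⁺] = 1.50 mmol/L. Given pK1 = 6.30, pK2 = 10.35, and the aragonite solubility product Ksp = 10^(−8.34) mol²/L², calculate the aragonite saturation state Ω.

α₂ = 1 / (1 + [H⁺]/K2 + [H⁺]²/(K1K2)) = 1 / (1 + 10^+2.31 + 10^+0.57)
   = 1 / (1 + 204.17 + 3.7154) = 1/208.89 = 0.004787
[CO3²⁻] = α₂ × DIC = 0.004787 × 0.883 = 0.004227 mmol/L = 4.227 μmol/L
Ksp = 10^(−8.34) = 4.571×10^-9
Ω = [Ca²⁺][CO3²⁻]/Ksp = (1.50×10^-3)(4.227×10^-6) / 4.571×10^-9 = 1.39

Ω = 1.39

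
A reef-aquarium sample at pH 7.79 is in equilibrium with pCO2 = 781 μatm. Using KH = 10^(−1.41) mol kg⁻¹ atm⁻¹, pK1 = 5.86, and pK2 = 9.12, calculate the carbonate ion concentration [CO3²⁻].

[CO2*] = KH · pCO2 = 10^(−1.41) × 781×10^-6 = 3.038×10^-5 mol/kg
α₀ = 1/(1 + K1/[H⁺] + K1K2/[H⁺]²) = 1/(1 + 10^+1.93 + 10^+0.60) = 0.01110
DIC = [CO2*]/α₀ = 3.038×10^-5 / 0.01110 = 2.737 mmol/kg
[CO3²⁻] = α₂·DIC; α₂ = 0.04419, so [CO3²⁻] = 0.04419 × 2.737 = 0.121 mmol/kg

[CO3²⁻] = 0.121 mmol/kg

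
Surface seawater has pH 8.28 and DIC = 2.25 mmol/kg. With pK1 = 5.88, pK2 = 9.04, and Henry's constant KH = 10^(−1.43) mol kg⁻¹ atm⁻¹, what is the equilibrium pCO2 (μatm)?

pCO2 = 205 μatm

α₀ = 1 / (1 + K1/[H⁺] + K1K2/[H⁺]²) = 1 / (1 + 10^+2.40 + 10^+1.64)
   = 1 / (1 + 251.19 + 43.652) = 1/295.84 = 0.003380
[CO2*] = α₀ × DIC = 0.003380 × 2.25 = 0.007605 mmol/kg = 7.605 μmol/kg
pCO2 = [CO2*]/KH = 7.605×10^-6 / 3.715×10^-2 = 205 μatm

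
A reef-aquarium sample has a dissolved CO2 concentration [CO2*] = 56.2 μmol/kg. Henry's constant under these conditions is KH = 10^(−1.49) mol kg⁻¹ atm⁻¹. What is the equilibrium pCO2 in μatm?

pCO2 = 1740 μatm

KH = 10^(−1.49) = 3.236×10^-2 mol kg⁻¹ atm⁻¹
pCO2 = [CO2*]/KH = 56.2×10^-6 / 3.236×10^-2 = 1.74×10^-3 atm = 1740 μatm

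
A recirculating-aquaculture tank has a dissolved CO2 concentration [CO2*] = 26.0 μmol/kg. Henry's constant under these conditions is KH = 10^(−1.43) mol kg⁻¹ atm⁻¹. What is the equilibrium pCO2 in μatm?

KH = 10^(−1.43) = 3.715×10^-2 mol kg⁻¹ atm⁻¹
pCO2 = [CO2*]/KH = 26.0×10^-6 / 3.715×10^-2 = 7.00×10^-4 atm = 700 μatm

pCO2 = 700 μatm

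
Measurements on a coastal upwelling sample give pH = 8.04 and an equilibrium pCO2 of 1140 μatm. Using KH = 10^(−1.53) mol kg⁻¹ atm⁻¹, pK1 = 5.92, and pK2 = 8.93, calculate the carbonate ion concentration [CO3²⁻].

[CO2*] = KH · pCO2 = 10^(−1.53) × 1140×10^-6 = 3.364×10^-5 mol/kg
α₀ = 1/(1 + K1/[H⁺] + K1K2/[H⁺]²) = 1/(1 + 10^+2.12 + 10^+1.23) = 0.006675
DIC = [CO2*]/α₀ = 3.364×10^-5 / 0.006675 = 5.040 mmol/kg
[CO3²⁻] = α₂·DIC; α₂ = 0.1134, so [CO3²⁻] = 0.1134 × 5.040 = 0.571 mmol/kg

[CO3²⁻] = 0.571 mmol/kg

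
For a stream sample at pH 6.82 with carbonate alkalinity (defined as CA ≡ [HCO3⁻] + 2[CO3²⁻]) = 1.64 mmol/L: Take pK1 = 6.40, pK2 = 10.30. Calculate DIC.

CA = [HCO3⁻] + 2[CO3²⁻] = (α₁ + 2α₂)·DIC
At pH 6.82: [H⁺]/K1 = 10^-0.42 = 0.38019, K2/[H⁺] = 10^-3.48 = 0.00033113
α₁ = 1/(1 + 0.38019 + 0.00033113) = 1/1.3805 = 0.7244; α₂ = α₁·K2/[H⁺] = 0.0002399
α₁ + 2α₂ = 0.7248
DIC = CA / (α₁ + 2α₂) = 1.64 / 0.7248 = 2.26 mmol/L

DIC = 2.26 mmol/L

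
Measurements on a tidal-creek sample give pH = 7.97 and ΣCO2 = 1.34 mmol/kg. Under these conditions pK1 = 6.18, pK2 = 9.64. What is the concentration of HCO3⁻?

[HCO3⁻] = 1.29 mmol/kg

α₁ = 1 / (1 + [H⁺]/K1 + K2/[H⁺]) = 1 / (1 + 10^-1.79 + 10^-1.67)
   = 1 / (1 + 0.016218 + 0.021380) = 1/1.0376 = 0.9638
[HCO3⁻] = α₁ × DIC = 0.9638 × 1.34 = 1.29 mmol/kg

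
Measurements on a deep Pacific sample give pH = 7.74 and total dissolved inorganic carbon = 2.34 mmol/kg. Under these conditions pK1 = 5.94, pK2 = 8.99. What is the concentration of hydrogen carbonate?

[HCO3⁻] = 2.18 mmol/kg

α₁ = 1 / (1 + [H⁺]/K1 + K2/[H⁺]) = 1 / (1 + 10^-1.80 + 10^-1.25)
   = 1 / (1 + 0.015849 + 0.056234) = 1/1.0721 = 0.9328
[HCO3⁻] = α₁ × DIC = 0.9328 × 2.34 = 2.18 mmol/kg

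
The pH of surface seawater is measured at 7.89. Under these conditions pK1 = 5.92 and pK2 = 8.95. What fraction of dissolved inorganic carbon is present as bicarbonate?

α₁ = 1 / (1 + [H⁺]/K1 + K2/[H⁺]) = 1 / (1 + 10^-1.97 + 10^-1.06)
   = 1 / (1 + 0.010715 + 0.087096) = 1/1.0978 = 0.9109

α₁ = 0.911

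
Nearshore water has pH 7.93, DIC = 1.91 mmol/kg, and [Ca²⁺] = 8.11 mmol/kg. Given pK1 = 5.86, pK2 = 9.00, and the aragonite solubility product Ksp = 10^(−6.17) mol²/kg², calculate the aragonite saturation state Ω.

Ω = 1.78

α₂ = 1 / (1 + [H⁺]/K2 + [H⁺]²/(K1K2)) = 1 / (1 + 10^+1.07 + 10^-1.00)
   = 1 / (1 + 11.749 + 0.10000) = 1/12.849 = 0.07783
[CO3²⁻] = α₂ × DIC = 0.07783 × 1.91 = 0.1486 mmol/kg
Ksp = 10^(−6.17) = 6.761×10^-7
Ω = [Ca²⁺][CO3²⁻]/Ksp = (8.11×10^-3)(1.486×10^-4) / 6.761×10^-7 = 1.78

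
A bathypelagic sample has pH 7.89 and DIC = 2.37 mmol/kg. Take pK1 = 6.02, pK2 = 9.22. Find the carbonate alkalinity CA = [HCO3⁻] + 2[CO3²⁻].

CA = [HCO3⁻] + 2[CO3²⁻] = (α₁ + 2α₂)·DIC
At pH 7.89: [H⁺]/K1 = 10^-1.87 = 0.013490, K2/[H⁺] = 10^-1.33 = 0.046774
α₁ = 1/(1 + 0.013490 + 0.046774) = 1/1.0603 = 0.9432; α₂ = α₁·K2/[H⁺] = 0.04412
α₁ + 2α₂ = 1.0314
CA = 1.0314 × 2.37 = 2.44 mmol/kg

CA = 2.44 mmol/kg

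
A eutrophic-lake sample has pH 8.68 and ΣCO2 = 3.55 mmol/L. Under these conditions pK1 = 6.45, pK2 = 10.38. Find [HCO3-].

[HCO3⁻] = 3.46 mmol/L

α₁ = 1 / (1 + [H⁺]/K1 + K2/[H⁺]) = 1 / (1 + 10^-2.23 + 10^-1.70)
   = 1 / (1 + 0.0058884 + 0.019953) = 1/1.0258 = 0.9748
[HCO3⁻] = α₁ × DIC = 0.9748 × 3.55 = 3.46 mmol/L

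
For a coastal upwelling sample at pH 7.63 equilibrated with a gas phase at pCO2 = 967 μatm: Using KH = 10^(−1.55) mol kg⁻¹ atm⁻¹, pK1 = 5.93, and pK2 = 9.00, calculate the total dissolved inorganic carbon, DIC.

DIC = 1.45 mmol/kg

[CO2*] = KH · pCO2 = 10^(−1.55) × 967×10^-6 = 2.725×10^-5 mol/kg
α₀ = 1/(1 + K1/[H⁺] + K1K2/[H⁺]²) = 1/(1 + 10^+1.70 + 10^+0.33) = 0.01878
DIC = [CO2*]/α₀ = 2.725×10^-5 / 0.01878 = 1.45 mmol/kg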